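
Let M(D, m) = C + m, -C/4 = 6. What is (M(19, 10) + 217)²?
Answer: 41209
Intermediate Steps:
C = -24 (C = -4*6 = -24)
M(D, m) = -24 + m
(M(19, 10) + 217)² = ((-24 + 10) + 217)² = (-14 + 217)² = 203² = 41209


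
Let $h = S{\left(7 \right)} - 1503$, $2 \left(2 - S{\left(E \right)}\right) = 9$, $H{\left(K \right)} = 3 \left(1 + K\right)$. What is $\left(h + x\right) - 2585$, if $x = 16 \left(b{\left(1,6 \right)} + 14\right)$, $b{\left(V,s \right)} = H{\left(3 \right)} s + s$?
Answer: $- \frac{5237}{2} \approx -2618.5$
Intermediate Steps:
$H{\left(K \right)} = 3 + 3 K$
$S{\left(E \right)} = - \frac{5}{2}$ ($S{\left(E \right)} = 2 - \frac{9}{2} = - \frac{5}{2}$)
$b{\left(V,s \right)} = 13 s$ ($b{\left(V,s \right)} = \left(3 + 3 \cdot 3\right) s + s = \left(3 + 9\right) s + s = 12 s + s = 13 s$)
$h = - \frac{3011}{2}$ ($h = - \frac{5}{2} - 1503 = - \frac{3011}{2} \approx -1505.5$)
$x = 1472$ ($x = 16 \left(13 \cdot 6 + 14\right) = 16 \left(78 + 14\right) = 16 \cdot 92 = 1472$)
$\left(h + x\right) - 2585 = \left(- \frac{3011}{2} + 1472\right) - 2585 = - \frac{67}{2} - 2585 = - \frac{5237}{2}$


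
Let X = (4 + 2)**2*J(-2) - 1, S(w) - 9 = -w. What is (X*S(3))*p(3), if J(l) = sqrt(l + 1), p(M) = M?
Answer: -18 + 648*I ≈ -18.0 + 648.0*I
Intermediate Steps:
J(l) = sqrt(1 + l)
S(w) = 9 - w
X = -1 + 36*I (X = (4 + 2)**2*sqrt(1 - 2) - 1 = 6**2*sqrt(-1) - 1 = 36*I - 1 = -1 + 36*I ≈ -1.0 + 36.0*I)
(X*S(3))*p(3) = ((-1 + 36*I)*(9 - 1*3))*3 = ((-1 + 36*I)*(9 - 3))*3 = ((-1 + 36*I)*6)*3 = (-6 + 216*I)*3 = -18 + 648*I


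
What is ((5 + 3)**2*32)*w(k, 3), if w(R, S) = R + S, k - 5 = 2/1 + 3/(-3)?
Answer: 18432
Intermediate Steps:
k = 6 (k = 5 + (2/1 + 3/(-3)) = 5 + (2*1 + 3*(-1/3)) = 5 + (2 - 1) = 5 + 1 = 6)
((5 + 3)**2*32)*w(k, 3) = ((5 + 3)**2*32)*(6 + 3) = (8**2*32)*9 = (64*32)*9 = 2048*9 = 18432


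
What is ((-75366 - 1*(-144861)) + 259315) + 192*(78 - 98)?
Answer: 324970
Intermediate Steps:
((-75366 - 1*(-144861)) + 259315) + 192*(78 - 98) = ((-75366 + 144861) + 259315) + 192*(-20) = (69495 + 259315) - 3840 = 328810 - 3840 = 324970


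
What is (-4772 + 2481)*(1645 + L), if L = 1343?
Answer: -6845508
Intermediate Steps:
(-4772 + 2481)*(1645 + L) = (-4772 + 2481)*(1645 + 1343) = -2291*2988 = -6845508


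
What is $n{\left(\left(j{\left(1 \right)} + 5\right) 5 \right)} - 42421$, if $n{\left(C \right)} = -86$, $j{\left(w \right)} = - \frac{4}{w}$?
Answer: $-42507$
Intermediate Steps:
$n{\left(\left(j{\left(1 \right)} + 5\right) 5 \right)} - 42421 = -86 - 42421 = -42507$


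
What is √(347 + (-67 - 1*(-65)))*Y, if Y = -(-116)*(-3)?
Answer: -348*√345 ≈ -6463.8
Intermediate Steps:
Y = -348 (Y = -29*12 = -348)
√(347 + (-67 - 1*(-65)))*Y = √(347 + (-67 - 1*(-65)))*(-348) = √(347 + (-67 + 65))*(-348) = √(347 - 2)*(-348) = √345*(-348) = -348*√345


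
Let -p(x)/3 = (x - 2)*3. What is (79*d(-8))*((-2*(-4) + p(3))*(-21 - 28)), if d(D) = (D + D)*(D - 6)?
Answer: 867104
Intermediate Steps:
p(x) = 18 - 9*x (p(x) = -3*(x - 2)*3 = -3*(-2 + x)*3 = -3*(-6 + 3*x) = 18 - 9*x)
d(D) = 2*D*(-6 + D) (d(D) = (2*D)*(-6 + D) = 2*D*(-6 + D))
(79*d(-8))*((-2*(-4) + p(3))*(-21 - 28)) = (79*(2*(-8)*(-6 - 8)))*((-2*(-4) + (18 - 9*3))*(-21 - 28)) = (79*(2*(-8)*(-14)))*((8 + (18 - 27))*(-49)) = (79*224)*((8 - 9)*(-49)) = 17696*(-1*(-49)) = 17696*49 = 867104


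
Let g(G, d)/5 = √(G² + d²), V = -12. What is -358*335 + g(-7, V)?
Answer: -119930 + 5*√193 ≈ -1.1986e+5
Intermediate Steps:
g(G, d) = 5*√(G² + d²)
-358*335 + g(-7, V) = -358*335 + 5*√((-7)² + (-12)²) = -119930 + 5*√(49 + 144) = -119930 + 5*√193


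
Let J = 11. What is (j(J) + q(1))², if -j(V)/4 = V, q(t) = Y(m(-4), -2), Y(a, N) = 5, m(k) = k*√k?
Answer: 1521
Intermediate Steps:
m(k) = k^(3/2)
q(t) = 5
j(V) = -4*V
(j(J) + q(1))² = (-4*11 + 5)² = (-44 + 5)² = (-39)² = 1521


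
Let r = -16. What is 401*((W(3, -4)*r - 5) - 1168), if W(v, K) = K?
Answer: -444709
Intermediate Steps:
401*((W(3, -4)*r - 5) - 1168) = 401*((-4*(-16) - 5) - 1168) = 401*((64 - 5) - 1168) = 401*(59 - 1168) = 401*(-1109) = -444709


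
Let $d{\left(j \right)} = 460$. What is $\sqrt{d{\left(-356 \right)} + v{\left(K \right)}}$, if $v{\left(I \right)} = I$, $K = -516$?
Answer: $2 i \sqrt{14} \approx 7.4833 i$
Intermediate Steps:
$\sqrt{d{\left(-356 \right)} + v{\left(K \right)}} = \sqrt{460 - 516} = \sqrt{-56} = 2 i \sqrt{14}$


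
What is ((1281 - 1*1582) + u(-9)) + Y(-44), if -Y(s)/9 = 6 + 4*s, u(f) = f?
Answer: 1220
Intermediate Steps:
Y(s) = -54 - 36*s (Y(s) = -9*(6 + 4*s) = -54 - 36*s)
((1281 - 1*1582) + u(-9)) + Y(-44) = ((1281 - 1*1582) - 9) + (-54 - 36*(-44)) = ((1281 - 1582) - 9) + (-54 + 1584) = (-301 - 9) + 1530 = -310 + 1530 = 1220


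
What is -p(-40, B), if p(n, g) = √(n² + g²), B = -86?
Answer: -2*√2249 ≈ -94.847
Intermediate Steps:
p(n, g) = √(g² + n²)
-p(-40, B) = -√((-86)² + (-40)²) = -√(7396 + 1600) = -√8996 = -2*√2249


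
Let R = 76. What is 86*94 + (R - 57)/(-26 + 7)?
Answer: 8083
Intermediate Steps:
86*94 + (R - 57)/(-26 + 7) = 86*94 + (76 - 57)/(-26 + 7) = 8084 + 19/(-19) = 8084 + 19*(-1/19) = 8084 - 1 = 8083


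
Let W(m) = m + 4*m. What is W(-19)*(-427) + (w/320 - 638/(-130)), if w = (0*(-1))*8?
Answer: 2637044/65 ≈ 40570.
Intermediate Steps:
w = 0 (w = 0*8 = 0)
W(m) = 5*m
W(-19)*(-427) + (w/320 - 638/(-130)) = (5*(-19))*(-427) + (0/320 - 638/(-130)) = -95*(-427) + (0*(1/320) - 638*(-1/130)) = 40565 + (0 + 319/65) = 40565 + 319/65 = 2637044/65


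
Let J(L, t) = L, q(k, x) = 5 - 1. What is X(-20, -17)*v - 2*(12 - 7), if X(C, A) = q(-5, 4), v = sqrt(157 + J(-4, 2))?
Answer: -10 + 12*sqrt(17) ≈ 39.477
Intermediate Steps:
q(k, x) = 4
v = 3*sqrt(17) (v = sqrt(157 - 4) = sqrt(153) = 3*sqrt(17) ≈ 12.369)
X(C, A) = 4
X(-20, -17)*v - 2*(12 - 7) = 4*(3*sqrt(17)) - 2*(12 - 7) = 12*sqrt(17) - 2*5 = 12*sqrt(17) - 10 = -10 + 12*sqrt(17)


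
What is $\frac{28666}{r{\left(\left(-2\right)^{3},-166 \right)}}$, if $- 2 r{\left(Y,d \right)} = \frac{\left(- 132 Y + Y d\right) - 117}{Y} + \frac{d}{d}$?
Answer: $\frac{458656}{2259} \approx 203.03$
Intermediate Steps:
$r{\left(Y,d \right)} = - \frac{1}{2} - \frac{-117 - 132 Y + Y d}{2 Y}$ ($r{\left(Y,d \right)} = - \frac{\frac{\left(- 132 Y + Y d\right) - 117}{Y} + \frac{d}{d}}{2} = - \frac{\frac{-117 - 132 Y + Y d}{Y} + 1}{2} = - \frac{1 + \frac{-117 - 132 Y + Y d}{Y}}{2} = - \frac{1}{2} - \frac{-117 - 132 Y + Y d}{2 Y}$)
$\frac{28666}{r{\left(\left(-2\right)^{3},-166 \right)}} = \frac{28666}{\frac{1}{2} \frac{1}{\left(-2\right)^{3}} \left(117 - \left(-2\right)^{3} \left(-131 - 166\right)\right)} = \frac{28666}{\frac{1}{2} \frac{1}{-8} \left(117 - \left(-8\right) \left(-297\right)\right)} = \frac{28666}{\frac{1}{2} \left(- \frac{1}{8}\right) \left(117 - 2376\right)} = \frac{28666}{\frac{1}{2} \left(- \frac{1}{8}\right) \left(-2259\right)} = \frac{28666}{\frac{2259}{16}} = 28666 \cdot \frac{16}{2259} = \frac{458656}{2259}$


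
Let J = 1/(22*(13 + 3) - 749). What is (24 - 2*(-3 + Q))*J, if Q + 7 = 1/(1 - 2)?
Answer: -46/397 ≈ -0.11587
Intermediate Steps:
Q = -8 (Q = -7 + 1/(1 - 2) = -7 + 1/(-1) = -7 - 1 = -8)
J = -1/397 (J = 1/(22*16 - 749) = 1/(352 - 749) = 1/(-397) = -1/397 ≈ -0.0025189)
(24 - 2*(-3 + Q))*J = (24 - 2*(-3 - 8))*(-1/397) = (24 - 2*(-11))*(-1/397) = (24 + 22)*(-1/397) = 46*(-1/397) = -46/397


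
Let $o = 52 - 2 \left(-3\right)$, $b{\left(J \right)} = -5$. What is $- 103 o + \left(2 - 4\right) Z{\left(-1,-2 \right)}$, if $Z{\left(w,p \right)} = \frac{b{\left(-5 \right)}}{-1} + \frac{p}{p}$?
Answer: $-5986$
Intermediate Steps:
$Z{\left(w,p \right)} = 6$ ($Z{\left(w,p \right)} = - \frac{5}{-1} + \frac{p}{p} = \left(-5\right) \left(-1\right) + 1 = 5 + 1 = 6$)
$o = 58$ ($o = 52 - -6 = 52 + 6 = 58$)
$- 103 o + \left(2 - 4\right) Z{\left(-1,-2 \right)} = \left(-103\right) 58 + \left(2 - 4\right) 6 = -5974 - 12 = -5986$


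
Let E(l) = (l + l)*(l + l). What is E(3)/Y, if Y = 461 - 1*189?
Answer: 9/68 ≈ 0.13235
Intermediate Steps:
Y = 272 (Y = 461 - 189 = 272)
E(l) = 4*l**2 (E(l) = (2*l)*(2*l) = 4*l**2)
E(3)/Y = (4*3**2)/272 = (4*9)*(1/272) = 36*(1/272) = 9/68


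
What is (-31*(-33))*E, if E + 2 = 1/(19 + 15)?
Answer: -68541/34 ≈ -2015.9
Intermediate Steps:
E = -67/34 (E = -2 + 1/(19 + 15) = -2 + 1/34 = -67/34 ≈ -1.9706)
(-31*(-33))*E = -31*(-33)*(-67/34) = 1023*(-67/34) = -68541/34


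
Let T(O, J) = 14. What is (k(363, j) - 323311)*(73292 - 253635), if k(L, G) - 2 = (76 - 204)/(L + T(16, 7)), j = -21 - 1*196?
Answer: 21981579234003/377 ≈ 5.8307e+10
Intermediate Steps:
j = -217 (j = -21 - 196 = -217)
k(L, G) = 2 - 128/(14 + L) (k(L, G) = 2 + (76 - 204)/(L + 14) = 2 - 128/(14 + L))
(k(363, j) - 323311)*(73292 - 253635) = (2*(-50 + 363)/(14 + 363) - 323311)*(73292 - 253635) = (2*313/377 - 323311)*(-180343) = (2*(1/377)*313 - 323311)*(-180343) = (626/377 - 323311)*(-180343) = -121887621/377*(-180343) = 21981579234003/377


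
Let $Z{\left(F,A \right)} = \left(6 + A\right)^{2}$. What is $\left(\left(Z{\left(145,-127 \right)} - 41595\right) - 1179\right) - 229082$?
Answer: $-257215$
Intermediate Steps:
$\left(\left(Z{\left(145,-127 \right)} - 41595\right) - 1179\right) - 229082 = \left(\left(\left(6 - 127\right)^{2} - 41595\right) - 1179\right) - 229082 = \left(\left(\left(-121\right)^{2} - 41595\right) - 1179\right) - 229082 = \left(\left(14641 - 41595\right) - 1179\right) - 229082 = \left(-26954 - 1179\right) - 229082 = -28133 - 229082 = -257215$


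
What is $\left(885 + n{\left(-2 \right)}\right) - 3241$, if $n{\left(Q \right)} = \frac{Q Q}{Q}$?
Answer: $-2358$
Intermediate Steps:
$n{\left(Q \right)} = Q$ ($n{\left(Q \right)} = \frac{Q^{2}}{Q} = Q$)
$\left(885 + n{\left(-2 \right)}\right) - 3241 = \left(885 - 2\right) - 3241 = 883 - 3241 = -2358$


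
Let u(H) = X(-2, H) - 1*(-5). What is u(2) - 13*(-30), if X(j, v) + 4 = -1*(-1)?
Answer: 392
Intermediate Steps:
X(j, v) = -3 (X(j, v) = -4 - 1*(-1) = -4 + 1 = -3)
u(H) = 2 (u(H) = -3 - 1*(-5) = -3 + 5 = 2)
u(2) - 13*(-30) = 2 - 13*(-30) = 2 + 390 = 392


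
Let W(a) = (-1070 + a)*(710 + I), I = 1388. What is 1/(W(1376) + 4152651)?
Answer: 1/4794639 ≈ 2.0857e-7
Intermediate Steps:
W(a) = -2244860 + 2098*a (W(a) = (-1070 + a)*(710 + 1388) = (-1070 + a)*2098 = -2244860 + 2098*a)
1/(W(1376) + 4152651) = 1/((-2244860 + 2098*1376) + 4152651) = 1/((-2244860 + 2886848) + 4152651) = 1/(641988 + 4152651) = 1/4794639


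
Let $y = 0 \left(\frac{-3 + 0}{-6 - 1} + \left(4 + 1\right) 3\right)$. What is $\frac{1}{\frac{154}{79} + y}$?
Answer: $\frac{79}{154} \approx 0.51299$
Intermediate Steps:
$y = 0$ ($y = 0 \left(- \frac{3}{-7} + 5 \cdot 3\right) = 0 \left(\left(-3\right) \left(- \frac{1}{7}\right) + 15\right) = 0 \left(\frac{3}{7} + 15\right) = 0 \cdot \frac{108}{7} = 0$)
$\frac{1}{\frac{154}{79} + y} = \frac{1}{\frac{154}{79} + 0} = \frac{1}{\frac{154}{79}} = \frac{79}{154}$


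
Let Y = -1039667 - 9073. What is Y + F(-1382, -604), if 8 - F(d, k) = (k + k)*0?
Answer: -1048732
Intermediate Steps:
F(d, k) = 8 (F(d, k) = 8 - (k + k)*0 = 8 - 2*k*0 = 8 - 1*0 = 8 + 0 = 8)
Y = -1048740
Y + F(-1382, -604) = -1048740 + 8 = -1048732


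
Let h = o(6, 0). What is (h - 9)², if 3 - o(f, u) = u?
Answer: 36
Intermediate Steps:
o(f, u) = 3 - u
h = 3 (h = 3 - 1*0 = 3 + 0 = 3)
(h - 9)² = (3 - 9)² = (-6)² = 36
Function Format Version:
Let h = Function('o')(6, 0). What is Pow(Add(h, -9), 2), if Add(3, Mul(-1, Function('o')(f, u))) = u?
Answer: 36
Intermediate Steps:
Function('o')(f, u) = Add(3, Mul(-1, u))
h = 3 (h = Add(3, Mul(-1, 0)) = Add(3, 0) = 3)
Pow(Add(h, -9), 2) = Pow(Add(3, -9), 2) = Pow(-6, 2) = 36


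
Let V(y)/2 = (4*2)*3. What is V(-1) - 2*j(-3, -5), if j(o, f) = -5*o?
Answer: 18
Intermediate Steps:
V(y) = 48 (V(y) = 2*((4*2)*3) = 2*(8*3) = 2*24 = 48)
V(-1) - 2*j(-3, -5) = 48 - (-10)*(-3) = 48 - 2*15 = 48 - 30 = 18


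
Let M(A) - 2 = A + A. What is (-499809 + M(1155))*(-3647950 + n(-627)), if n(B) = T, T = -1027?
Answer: 1815355110569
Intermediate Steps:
n(B) = -1027
M(A) = 2 + 2*A (M(A) = 2 + (A + A) = 2 + 2*A)
(-499809 + M(1155))*(-3647950 + n(-627)) = (-499809 + (2 + 2*1155))*(-3647950 - 1027) = (-499809 + (2 + 2310))*(-3648977) = (-499809 + 2312)*(-3648977) = -497497*(-3648977) = 1815355110569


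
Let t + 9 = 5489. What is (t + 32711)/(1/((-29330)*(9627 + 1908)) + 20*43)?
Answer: 12920838316050/290956532999 ≈ 44.408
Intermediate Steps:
t = 5480 (t = -9 + 5489 = 5480)
(t + 32711)/(1/((-29330)*(9627 + 1908)) + 20*43) = (5480 + 32711)/(1/((-29330)*(9627 + 1908)) + 20*43) = 38191/(-1/29330/11535 + 860) = 38191/(-1/29330*1/11535 + 860) = 38191/(-1/338321550 + 860) = 38191/(290956532999/338321550) = 38191*(338321550/290956532999) = 12920838316050/290956532999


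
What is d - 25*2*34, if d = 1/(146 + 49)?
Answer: -331499/195 ≈ -1700.0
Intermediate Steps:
d = 1/195 ≈ 0.0051282
d - 25*2*34 = 1/195 - 25*2*34 = 1/195 - 50*34 = 1/195 - 1700 = -331499/195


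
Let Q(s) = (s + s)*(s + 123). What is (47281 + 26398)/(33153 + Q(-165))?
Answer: 73679/47013 ≈ 1.5672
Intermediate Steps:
Q(s) = 2*s*(123 + s) (Q(s) = (2*s)*(123 + s) = 2*s*(123 + s))
(47281 + 26398)/(33153 + Q(-165)) = (47281 + 26398)/(33153 + 2*(-165)*(123 - 165)) = 73679/(33153 + 2*(-165)*(-42)) = 73679/(33153 + 13860) = 73679/47013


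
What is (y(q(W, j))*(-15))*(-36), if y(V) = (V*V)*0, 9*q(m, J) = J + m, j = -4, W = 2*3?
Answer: 0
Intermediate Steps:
W = 6
q(m, J) = J/9 + m/9 (q(m, J) = (J + m)/9 = J/9 + m/9)
y(V) = 0 (y(V) = V²*0 = 0)
(y(q(W, j))*(-15))*(-36) = (0*(-15))*(-36) = 0*(-36) = 0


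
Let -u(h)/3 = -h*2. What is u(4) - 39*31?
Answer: -1185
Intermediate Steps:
u(h) = 6*h (u(h) = -3*(-h)*2 = -(-6)*h = 6*h)
u(4) - 39*31 = 6*4 - 39*31 = 24 - 1209 = -1185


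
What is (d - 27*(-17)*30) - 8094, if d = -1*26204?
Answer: -20528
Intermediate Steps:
d = -26204
(d - 27*(-17)*30) - 8094 = (-26204 - 27*(-17)*30) - 8094 = (-26204 + 459*30) - 8094 = (-26204 + 13770) - 8094 = -12434 - 8094 = -20528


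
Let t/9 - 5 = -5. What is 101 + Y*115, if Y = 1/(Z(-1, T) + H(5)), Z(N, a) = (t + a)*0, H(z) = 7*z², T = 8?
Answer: 3558/35 ≈ 101.66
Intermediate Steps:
t = 0 (t = 45 + 9*(-5) = 45 - 45 = 0)
Z(N, a) = 0 (Z(N, a) = (0 + a)*0 = a*0 = 0)
Y = 1/175 (Y = 1/(0 + 7*5²) = 1/(0 + 7*25) = 1/(0 + 175) = 1/175 ≈ 0.0057143)
101 + Y*115 = 101 + (1/175)*115 = 101 + 23/35 = 3558/35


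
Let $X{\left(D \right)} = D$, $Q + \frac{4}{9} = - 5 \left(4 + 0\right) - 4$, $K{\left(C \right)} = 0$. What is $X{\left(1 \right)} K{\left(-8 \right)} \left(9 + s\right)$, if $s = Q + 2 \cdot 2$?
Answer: $0$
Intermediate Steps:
$Q = - \frac{220}{9}$ ($Q = - \frac{4}{9} - \left(4 + 5 \left(4 + 0\right)\right) = - \frac{4}{9} - 24 = - \frac{220}{9} \approx -24.444$)
$s = - \frac{184}{9}$ ($s = - \frac{220}{9} + 2 \cdot 2 = - \frac{220}{9} + 4 = - \frac{184}{9} \approx -20.444$)
$X{\left(1 \right)} K{\left(-8 \right)} \left(9 + s\right) = 1 \cdot 0 \left(9 - \frac{184}{9}\right) = 0 \left(- \frac{103}{9}\right) = 0$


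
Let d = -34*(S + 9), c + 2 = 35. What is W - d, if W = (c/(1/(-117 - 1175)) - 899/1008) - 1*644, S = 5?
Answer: -43147331/1008 ≈ -42805.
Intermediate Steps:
c = 33 (c = -2 + 35 = 33)
d = -476 (d = -34*(5 + 9) = -34*14 = -476)
W = -43627139/1008 (W = (33/(1/(-117 - 1175)) - 899/1008) - 1*644 = (33/(1/(-1292)) - 899*1/1008) - 644 = (33/(-1/1292) - 899/1008) - 644 = (33*(-1292) - 899/1008) - 644 = (-42636 - 899/1008) - 644 = -42977987/1008 - 644 = -43627139/1008 ≈ -43281.)
W - d = -43627139/1008 - 1*(-476) = -43627139/1008 + 476 = -43147331/1008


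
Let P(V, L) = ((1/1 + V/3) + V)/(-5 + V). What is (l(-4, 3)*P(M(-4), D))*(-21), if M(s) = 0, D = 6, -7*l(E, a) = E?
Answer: 12/5 ≈ 2.4000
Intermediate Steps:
l(E, a) = -E/7
P(V, L) = (1 + 4*V/3)/(-5 + V) (P(V, L) = ((1*1 + V*(⅓)) + V)/(-5 + V) = ((1 + V/3) + V)/(-5 + V) = (1 + 4*V/3)/(-5 + V))
(l(-4, 3)*P(M(-4), D))*(-21) = ((-⅐*(-4))*((3 + 4*0)/(3*(-5 + 0))))*(-21) = (4*((⅓)*(3 + 0)/(-5))/7)*(-21) = (4*((⅓)*(-⅕)*3)/7)*(-21) = ((4/7)*(-⅕))*(-21) = -4/35*(-21) = 12/5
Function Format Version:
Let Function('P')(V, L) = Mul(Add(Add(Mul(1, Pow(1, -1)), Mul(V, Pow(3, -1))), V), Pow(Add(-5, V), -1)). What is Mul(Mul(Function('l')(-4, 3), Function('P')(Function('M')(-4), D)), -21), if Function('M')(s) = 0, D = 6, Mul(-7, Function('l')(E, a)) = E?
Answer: Rational(12, 5) ≈ 2.4000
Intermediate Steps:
Function('l')(E, a) = Mul(Rational(-1, 7), E)
Function('P')(V, L) = Mul(Pow(Add(-5, V), -1), Add(1, Mul(Rational(4, 3), V))) (Function('P')(V, L) = Mul(Add(Add(Mul(1, 1), Mul(V, Rational(1, 3))), V), Pow(Add(-5, V), -1)) = Mul(Add(Add(1, Mul(Rational(1, 3), V)), V), Pow(Add(-5, V), -1)) = Mul(Add(1, Mul(Rational(4, 3), V)), Pow(Add(-5, V), -1)) = Mul(Pow(Add(-5, V), -1), Add(1, Mul(Rational(4, 3), V))))
Mul(Mul(Function('l')(-4, 3), Function('P')(Function('M')(-4), D)), -21) = Mul(Mul(Mul(Rational(-1, 7), -4), Mul(Rational(1, 3), Pow(Add(-5, 0), -1), Add(3, Mul(4, 0)))), -21) = Mul(Mul(Rational(4, 7), Mul(Rational(1, 3), Pow(-5, -1), Add(3, 0))), -21) = Mul(Mul(Rational(4, 7), Mul(Rational(1, 3), Rational(-1, 5), 3)), -21) = Mul(Mul(Rational(4, 7), Rational(-1, 5)), -21) = Mul(Rational(-4, 35), -21) = Rational(12, 5)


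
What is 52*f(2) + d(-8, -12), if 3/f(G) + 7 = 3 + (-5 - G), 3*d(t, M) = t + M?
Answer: -688/33 ≈ -20.848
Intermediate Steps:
d(t, M) = M/3 + t/3 (d(t, M) = (t + M)/3 = (M + t)/3 = M/3 + t/3)
f(G) = 3/(-9 - G) (f(G) = 3/(-7 + (3 + (-5 - G))) = 3/(-7 + (-2 - G)) = 3/(-9 - G))
52*f(2) + d(-8, -12) = 52*(-3/(9 + 2)) + ((1/3)*(-12) + (1/3)*(-8)) = 52*(-3/11) + (-4 - 8/3) = 52*(-3*1/11) - 20/3 = 52*(-3/11) - 20/3 = -156/11 - 20/3 = -688/33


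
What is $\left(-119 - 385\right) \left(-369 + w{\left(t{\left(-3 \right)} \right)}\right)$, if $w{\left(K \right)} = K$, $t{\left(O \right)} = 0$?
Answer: $185976$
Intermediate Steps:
$\left(-119 - 385\right) \left(-369 + w{\left(t{\left(-3 \right)} \right)}\right) = \left(-119 - 385\right) \left(-369 + 0\right) = \left(-504\right) \left(-369\right) = 185976$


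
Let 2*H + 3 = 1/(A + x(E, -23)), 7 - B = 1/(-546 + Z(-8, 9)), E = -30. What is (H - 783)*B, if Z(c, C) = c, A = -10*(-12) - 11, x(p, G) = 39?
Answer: -900746469/163984 ≈ -5492.9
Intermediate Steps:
A = 109 (A = 120 - 11 = 109)
B = 3879/554 (B = 7 - 1/(-546 - 8) = 7 - 1/(-554) = 7 - 1*(-1/554) = 7 + 1/554 = 3879/554 ≈ 7.0018)
H = -443/296 (H = -3/2 + 1/(2*(109 + 39)) = -3/2 + (½)/148 = -3/2 + (½)*(1/148) = -3/2 + 1/296 = -443/296 ≈ -1.4966)
(H - 783)*B = (-443/296 - 783)*(3879/554) = -232211/296*3879/554 = -900746469/163984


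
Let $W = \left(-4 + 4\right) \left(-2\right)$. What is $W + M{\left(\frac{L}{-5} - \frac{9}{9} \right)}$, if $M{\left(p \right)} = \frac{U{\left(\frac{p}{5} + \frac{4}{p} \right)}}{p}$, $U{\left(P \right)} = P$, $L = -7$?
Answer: $\frac{126}{5} \approx 25.2$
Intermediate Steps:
$M{\left(p \right)} = \frac{\frac{4}{p} + \frac{p}{5}}{p}$ ($M{\left(p \right)} = \frac{\frac{p}{5} + \frac{4}{p}}{p} = \frac{\frac{4}{p} + \frac{p}{5}}{p}$)
$W = 0$ ($W = 0 \left(-2\right) = 0$)
$W + M{\left(\frac{L}{-5} - \frac{9}{9} \right)} = 0 + \left(\frac{1}{5} + \frac{4}{\left(- \frac{7}{-5} - \frac{9}{9}\right)^{2}}\right) = 0 + \left(\frac{1}{5} + \frac{4}{\left(\left(-7\right) \left(- \frac{1}{5}\right) - 1\right)^{2}}\right) = 0 + \left(\frac{1}{5} + \frac{4}{\left(\frac{7}{5} - 1\right)^{2}}\right) = 0 + \left(\frac{1}{5} + \frac{4}{\frac{4}{25}}\right) = 0 + \left(\frac{1}{5} + 4 \cdot \frac{25}{4}\right) = 0 + \left(\frac{1}{5} + 25\right) = 0 + \frac{126}{5} = \frac{126}{5}$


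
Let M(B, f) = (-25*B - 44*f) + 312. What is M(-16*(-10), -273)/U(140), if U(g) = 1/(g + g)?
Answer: 2330720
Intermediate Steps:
M(B, f) = 312 - 44*f - 25*B (M(B, f) = (-44*f - 25*B) + 312 = 312 - 44*f - 25*B)
U(g) = 1/(2*g)
M(-16*(-10), -273)/U(140) = (312 - 44*(-273) - (-400)*(-10))/(((½)/140)) = (312 + 12012 - 25*160)/(((½)*(1/140))) = (312 + 12012 - 4000)/(1/280) = 8324*280 = 2330720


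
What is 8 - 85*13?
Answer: -1097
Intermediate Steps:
8 - 85*13 = 8 - 1105 = -1097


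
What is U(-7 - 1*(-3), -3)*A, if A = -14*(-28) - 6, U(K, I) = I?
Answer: -1158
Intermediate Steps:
A = 386 (A = 392 - 6 = 386)
U(-7 - 1*(-3), -3)*A = -3*386 = -1158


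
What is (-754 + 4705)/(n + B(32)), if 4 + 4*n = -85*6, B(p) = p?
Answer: -7902/193 ≈ -40.943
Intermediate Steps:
n = -257/2 (n = -1 + (-85*6)/4 = -1 + (1/4)*(-510) = -1 - 255/2 = -257/2 ≈ -128.50)
(-754 + 4705)/(n + B(32)) = (-754 + 4705)/(-257/2 + 32) = 3951/(-193/2) = 3951*(-2/193) = -7902/193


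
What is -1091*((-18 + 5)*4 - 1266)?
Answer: 1437938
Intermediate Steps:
-1091*((-18 + 5)*4 - 1266) = -1091*(-13*4 - 1266) = -1091*(-52 - 1266) = -1091*(-1318) = 1437938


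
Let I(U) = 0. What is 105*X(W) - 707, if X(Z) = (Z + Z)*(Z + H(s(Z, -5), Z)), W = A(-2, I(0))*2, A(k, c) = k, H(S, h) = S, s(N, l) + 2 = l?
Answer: 8533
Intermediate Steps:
s(N, l) = -2 + l
W = -4 (W = -2*2 = -4)
X(Z) = 2*Z*(-7 + Z) (X(Z) = (Z + Z)*(Z + (-2 - 5)) = (2*Z)*(Z - 7) = (2*Z)*(-7 + Z) = 2*Z*(-7 + Z))
105*X(W) - 707 = 105*(2*(-4)*(-7 - 4)) - 707 = 105*(2*(-4)*(-11)) - 707 = 105*88 - 707 = 9240 - 707 = 8533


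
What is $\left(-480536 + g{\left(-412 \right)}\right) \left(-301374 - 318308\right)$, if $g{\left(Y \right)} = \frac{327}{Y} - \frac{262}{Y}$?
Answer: $\frac{61342599107377}{206} \approx 2.9778 \cdot 10^{11}$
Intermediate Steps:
$g{\left(Y \right)} = \frac{65}{Y}$
$\left(-480536 + g{\left(-412 \right)}\right) \left(-301374 - 318308\right) = \left(-480536 + \frac{65}{-412}\right) \left(-301374 - 318308\right) = \left(-480536 + 65 \left(- \frac{1}{412}\right)\right) \left(-619682\right) = \left(-480536 - \frac{65}{412}\right) \left(-619682\right) = \left(- \frac{197980897}{412}\right) \left(-619682\right) = \frac{61342599107377}{206}$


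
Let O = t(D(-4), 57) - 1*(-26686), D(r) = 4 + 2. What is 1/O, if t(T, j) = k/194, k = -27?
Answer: 194/5177057 ≈ 3.7473e-5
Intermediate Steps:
D(r) = 6
t(T, j) = -27/194
O = 5177057/194 (O = -27/194 - 1*(-26686) = -27/194 + 26686 = 5177057/194 ≈ 26686.)
1/O = 1/(5177057/194) = 194/5177057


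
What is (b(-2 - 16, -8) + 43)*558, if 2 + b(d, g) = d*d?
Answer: 203670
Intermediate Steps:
b(d, g) = -2 + d² (b(d, g) = -2 + d*d = -2 + d²)
(b(-2 - 16, -8) + 43)*558 = ((-2 + (-2 - 16)²) + 43)*558 = ((-2 + (-18)²) + 43)*558 = ((-2 + 324) + 43)*558 = (322 + 43)*558 = 365*558 = 203670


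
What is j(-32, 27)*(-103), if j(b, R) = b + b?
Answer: 6592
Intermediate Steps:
j(b, R) = 2*b
j(-32, 27)*(-103) = (2*(-32))*(-103) = -64*(-103) = 6592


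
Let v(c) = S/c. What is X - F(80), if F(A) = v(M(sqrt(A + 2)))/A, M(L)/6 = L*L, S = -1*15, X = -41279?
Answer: -108316095/2624 ≈ -41279.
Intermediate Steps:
S = -15
M(L) = 6*L**2 (M(L) = 6*(L*L) = 6*L**2)
v(c) = -15/c
F(A) = -15/(A*(12 + 6*A)) (F(A) = (-15*1/(6*(A + 2)))/A = (-15*1/(6*(2 + A)))/A = (-15/(12 + 6*A))/A = -15/(A*(12 + 6*A)))
X - F(80) = -41279 - (-5)/(2*80*(2 + 80)) = -41279 - (-5)/(2*80*82) = -41279 - 1*(-1/2624) = -41279 + 1/2624 = -108316095/2624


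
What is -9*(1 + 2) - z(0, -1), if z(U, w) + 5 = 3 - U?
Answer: -25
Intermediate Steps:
z(U, w) = -2 - U (z(U, w) = -5 + (3 - U) = -2 - U)
-9*(1 + 2) - z(0, -1) = -9*(1 + 2) - (-2 - 1*0) = -9*3 - (-2 + 0) = -27 - 1*(-2) = -27 + 2 = -25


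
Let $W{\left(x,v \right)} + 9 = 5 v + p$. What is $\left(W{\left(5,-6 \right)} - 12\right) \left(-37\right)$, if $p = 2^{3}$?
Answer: $1591$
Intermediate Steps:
$p = 8$
$W{\left(x,v \right)} = -1 + 5 v$ ($W{\left(x,v \right)} = -9 + \left(5 v + 8\right) = -9 + \left(8 + 5 v\right) = -1 + 5 v$)
$\left(W{\left(5,-6 \right)} - 12\right) \left(-37\right) = \left(\left(-1 + 5 \left(-6\right)\right) - 12\right) \left(-37\right) = \left(\left(-1 - 30\right) - 12\right) \left(-37\right) = \left(-31 - 12\right) \left(-37\right) = \left(-43\right) \left(-37\right) = 1591$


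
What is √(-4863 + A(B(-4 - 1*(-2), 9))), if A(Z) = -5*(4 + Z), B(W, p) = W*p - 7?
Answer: I*√4758 ≈ 68.978*I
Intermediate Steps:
B(W, p) = -7 + W*p
A(Z) = -20 - 5*Z
√(-4863 + A(B(-4 - 1*(-2), 9))) = √(-4863 + (-20 - 5*(-7 + (-4 - 1*(-2))*9))) = √(-4863 + (-20 - 5*(-7 + (-4 + 2)*9))) = √(-4863 + (-20 - 5*(-7 - 2*9))) = √(-4863 + (-20 - 5*(-7 - 18))) = √(-4863 + (-20 - 5*(-25))) = √(-4863 + (-20 + 125)) = √(-4863 + 105) = √(-4758) = I*√4758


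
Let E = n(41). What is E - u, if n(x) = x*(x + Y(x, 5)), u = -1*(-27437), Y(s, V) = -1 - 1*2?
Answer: -25879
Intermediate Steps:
Y(s, V) = -3 (Y(s, V) = -1 - 2 = -3)
u = 27437
n(x) = x*(-3 + x) (n(x) = x*(x - 3) = x*(-3 + x))
E = 1558 (E = 41*(-3 + 41) = 41*38 = 1558)
E - u = 1558 - 1*27437 = 1558 - 27437 = -25879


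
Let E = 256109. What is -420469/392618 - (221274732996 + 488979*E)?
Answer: -136044750150791395/392618 ≈ -3.4651e+11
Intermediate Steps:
-420469/392618 - (221274732996 + 488979*E) = -420469/392618 - 488979/(1/(256109 + 452524)) = -420469*1/392618 - 488979/(1/708633) = -420469/392618 - 488979/1/708633 = -420469/392618 - 488979*708633 = -420469/392618 - 346506655707 = -136044750150791395/392618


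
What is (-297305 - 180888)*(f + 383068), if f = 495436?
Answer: -420094463272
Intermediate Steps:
(-297305 - 180888)*(f + 383068) = (-297305 - 180888)*(495436 + 383068) = -478193*878504 = -420094463272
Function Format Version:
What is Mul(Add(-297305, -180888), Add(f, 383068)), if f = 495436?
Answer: -420094463272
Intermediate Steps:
Mul(Add(-297305, -180888), Add(f, 383068)) = Mul(Add(-297305, -180888), Add(495436, 383068)) = Mul(-478193, 878504) = -420094463272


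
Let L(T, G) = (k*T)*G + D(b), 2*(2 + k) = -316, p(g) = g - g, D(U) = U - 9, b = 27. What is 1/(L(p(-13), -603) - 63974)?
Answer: -1/63956 ≈ -1.5636e-5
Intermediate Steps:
D(U) = -9 + U
p(g) = 0
k = -160 (k = -2 + (½)*(-316) = -2 - 158 = -160)
L(T, G) = 18 - 160*G*T (L(T, G) = (-160*T)*G + (-9 + 27) = -160*G*T + 18 = 18 - 160*G*T)
1/(L(p(-13), -603) - 63974) = 1/((18 - 160*(-603)*0) - 63974) = 1/((18 + 0) - 63974) = 1/(18 - 63974) = 1/(-63956) = -1/63956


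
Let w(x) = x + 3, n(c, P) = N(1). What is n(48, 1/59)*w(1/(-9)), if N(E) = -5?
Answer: -130/9 ≈ -14.444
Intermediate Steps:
n(c, P) = -5
w(x) = 3 + x
n(48, 1/59)*w(1/(-9)) = -5*(3 + 1/(-9)) = -5*(3 - ⅑) = -5*26/9 = -130/9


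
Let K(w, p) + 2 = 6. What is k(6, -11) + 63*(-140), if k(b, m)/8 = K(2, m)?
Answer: -8788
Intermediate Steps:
K(w, p) = 4 (K(w, p) = -2 + 6 = 4)
k(b, m) = 32 (k(b, m) = 8*4 = 32)
k(6, -11) + 63*(-140) = 32 + 63*(-140) = 32 - 8820 = -8788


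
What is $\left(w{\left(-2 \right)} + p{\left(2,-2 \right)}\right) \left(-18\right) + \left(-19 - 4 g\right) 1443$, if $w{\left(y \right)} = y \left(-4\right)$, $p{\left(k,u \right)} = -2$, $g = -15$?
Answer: $59055$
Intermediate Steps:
$w{\left(y \right)} = - 4 y$
$\left(w{\left(-2 \right)} + p{\left(2,-2 \right)}\right) \left(-18\right) + \left(-19 - 4 g\right) 1443 = \left(\left(-4\right) \left(-2\right) - 2\right) \left(-18\right) + \left(-19 - -60\right) 1443 = \left(8 - 2\right) \left(-18\right) + \left(-19 + 60\right) 1443 = 6 \left(-18\right) + 41 \cdot 1443 = -108 + 59163 = 59055$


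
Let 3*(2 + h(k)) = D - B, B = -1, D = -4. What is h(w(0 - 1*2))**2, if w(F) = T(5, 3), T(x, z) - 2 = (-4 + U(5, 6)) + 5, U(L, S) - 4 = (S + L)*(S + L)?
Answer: 9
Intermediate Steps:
U(L, S) = 4 + (L + S)**2 (U(L, S) = 4 + (S + L)*(S + L) = 4 + (L + S)*(L + S) = 4 + (L + S)**2)
T(x, z) = 128 (T(x, z) = 2 + ((-4 + (4 + (5 + 6)**2)) + 5) = 2 + ((-4 + (4 + 11**2)) + 5) = 2 + ((-4 + (4 + 121)) + 5) = 2 + ((-4 + 125) + 5) = 2 + (121 + 5) = 2 + 126 = 128)
w(F) = 128
h(k) = -3 (h(k) = -2 + (-4 - 1*(-1))/3 = -2 + (-4 + 1)/3 = -2 + (1/3)*(-3) = -2 - 1 = -3)
h(w(0 - 1*2))**2 = (-3)**2 = 9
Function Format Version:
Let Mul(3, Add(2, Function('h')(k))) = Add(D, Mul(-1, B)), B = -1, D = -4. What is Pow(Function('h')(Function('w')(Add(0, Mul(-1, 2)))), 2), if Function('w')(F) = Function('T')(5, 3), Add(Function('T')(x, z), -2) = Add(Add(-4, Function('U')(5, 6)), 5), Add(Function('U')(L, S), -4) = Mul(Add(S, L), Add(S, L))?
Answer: 9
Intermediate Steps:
Function('U')(L, S) = Add(4, Pow(Add(L, S), 2)) (Function('U')(L, S) = Add(4, Mul(Add(S, L), Add(S, L))) = Add(4, Mul(Add(L, S), Add(L, S))) = Add(4, Pow(Add(L, S), 2)))
Function('T')(x, z) = 128 (Function('T')(x, z) = Add(2, Add(Add(-4, Add(4, Pow(Add(5, 6), 2))), 5)) = Add(2, Add(Add(-4, Add(4, Pow(11, 2))), 5)) = Add(2, Add(Add(-4, Add(4, 121)), 5)) = Add(2, Add(Add(-4, 125), 5)) = Add(2, Add(121, 5)) = Add(2, 126) = 128)
Function('w')(F) = 128
Function('h')(k) = -3 (Function('h')(k) = Add(-2, Mul(Rational(1, 3), Add(-4, Mul(-1, -1)))) = Add(-2, Mul(Rational(1, 3), Add(-4, 1))) = Add(-2, Mul(Rational(1, 3), -3)) = Add(-2, -1) = -3)
Pow(Function('h')(Function('w')(Add(0, Mul(-1, 2)))), 2) = Pow(-3, 2) = 9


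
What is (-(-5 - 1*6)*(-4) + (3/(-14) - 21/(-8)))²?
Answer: 5424241/3136 ≈ 1729.7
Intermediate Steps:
(-(-5 - 1*6)*(-4) + (3/(-14) - 21/(-8)))² = (-(-5 - 6)*(-4) + (3*(-1/14) - 21*(-⅛)))² = (-1*(-11)*(-4) + (-3/14 + 21/8))² = (11*(-4) + 135/56)² = (-44 + 135/56)² = (-2329/56)² = 5424241/3136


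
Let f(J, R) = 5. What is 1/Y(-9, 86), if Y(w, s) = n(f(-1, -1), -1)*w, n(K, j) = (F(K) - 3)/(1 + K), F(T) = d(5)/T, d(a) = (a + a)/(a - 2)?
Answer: 2/7 ≈ 0.28571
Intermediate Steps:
d(a) = 2*a/(-2 + a) (d(a) = (2*a)/(-2 + a) = 2*a/(-2 + a))
F(T) = 10/(3*T) (F(T) = (2*5/(-2 + 5))/T = (2*5/3)/T = (2*5*(⅓))/T = 10/(3*T))
n(K, j) = (-3 + 10/(3*K))/(1 + K) (n(K, j) = (10/(3*K) - 3)/(1 + K) = (-3 + 10/(3*K))/(1 + K))
Y(w, s) = -7*w/18 (Y(w, s) = ((⅓)*(10 - 9*5)/(5*(1 + 5)))*w = ((⅓)*(⅕)*(10 - 45)/6)*w = ((⅓)*(⅕)*(⅙)*(-35))*w = -7*w/18)
1/Y(-9, 86) = 1/(-7/18*(-9)) = 1/(7/2) = 2/7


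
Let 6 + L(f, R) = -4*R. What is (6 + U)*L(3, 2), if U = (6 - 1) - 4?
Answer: -98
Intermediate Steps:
L(f, R) = -6 - 4*R
U = 1 (U = 5 - 4 = 1)
(6 + U)*L(3, 2) = (6 + 1)*(-6 - 4*2) = 7*(-6 - 8) = 7*(-14) = -98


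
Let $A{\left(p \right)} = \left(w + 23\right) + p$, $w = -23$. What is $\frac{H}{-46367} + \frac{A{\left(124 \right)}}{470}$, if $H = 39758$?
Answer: $- \frac{6468376}{10896245} \approx -0.59363$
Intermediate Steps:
$A{\left(p \right)} = p$ ($A{\left(p \right)} = \left(-23 + 23\right) + p = 0 + p = p$)
$\frac{H}{-46367} + \frac{A{\left(124 \right)}}{470} = \frac{39758}{-46367} + \frac{124}{470} = 39758 \left(- \frac{1}{46367}\right) + 124 \cdot \frac{1}{470} = - \frac{39758}{46367} + \frac{62}{235} = - \frac{6468376}{10896245}$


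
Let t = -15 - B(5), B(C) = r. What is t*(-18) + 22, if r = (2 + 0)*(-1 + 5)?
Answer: 436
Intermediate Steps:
r = 8 (r = 2*4 = 8)
B(C) = 8
t = -23 (t = -15 - 1*8 = -15 - 8 = -23)
t*(-18) + 22 = -23*(-18) + 22 = 414 + 22 = 436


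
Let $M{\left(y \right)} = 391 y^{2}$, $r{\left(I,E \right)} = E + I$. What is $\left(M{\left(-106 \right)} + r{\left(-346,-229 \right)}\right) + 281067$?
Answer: $4673768$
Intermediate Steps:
$\left(M{\left(-106 \right)} + r{\left(-346,-229 \right)}\right) + 281067 = \left(391 \left(-106\right)^{2} - 575\right) + 281067 = \left(391 \cdot 11236 - 575\right) + 281067 = \left(4393276 - 575\right) + 281067 = 4392701 + 281067 = 4673768$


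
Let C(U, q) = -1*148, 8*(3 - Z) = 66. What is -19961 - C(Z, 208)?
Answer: -19813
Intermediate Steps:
Z = -21/4 (Z = 3 - ⅛*66 = 3 - 33/4 = -21/4 ≈ -5.2500)
C(U, q) = -148
-19961 - C(Z, 208) = -19961 - 1*(-148) = -19961 + 148 = -19813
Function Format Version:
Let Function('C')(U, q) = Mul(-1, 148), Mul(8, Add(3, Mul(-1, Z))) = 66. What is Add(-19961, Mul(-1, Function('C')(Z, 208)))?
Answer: -19813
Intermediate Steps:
Z = Rational(-21, 4) (Z = Add(3, Mul(Rational(-1, 8), 66)) = Add(3, Rational(-33, 4)) = Rational(-21, 4) ≈ -5.2500)
Function('C')(U, q) = -148
Add(-19961, Mul(-1, Function('C')(Z, 208))) = Add(-19961, Mul(-1, -148)) = Add(-19961, 148) = -19813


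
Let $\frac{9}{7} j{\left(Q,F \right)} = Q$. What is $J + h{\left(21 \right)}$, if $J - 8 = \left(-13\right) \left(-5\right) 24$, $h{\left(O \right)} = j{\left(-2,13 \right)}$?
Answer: $\frac{14098}{9} \approx 1566.4$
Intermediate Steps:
$j{\left(Q,F \right)} = \frac{7 Q}{9}$
$h{\left(O \right)} = - \frac{14}{9}$ ($h{\left(O \right)} = \frac{7}{9} \left(-2\right) = - \frac{14}{9}$)
$J = 1568$ ($J = 8 + \left(-13\right) \left(-5\right) 24 = 8 + 65 \cdot 24 = 8 + 1560 = 1568$)
$J + h{\left(21 \right)} = 1568 - \frac{14}{9} = \frac{14098}{9}$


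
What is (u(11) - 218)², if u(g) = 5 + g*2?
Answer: 36481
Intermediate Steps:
u(g) = 5 + 2*g
(u(11) - 218)² = ((5 + 2*11) - 218)² = ((5 + 22) - 218)² = (27 - 218)² = (-191)² = 36481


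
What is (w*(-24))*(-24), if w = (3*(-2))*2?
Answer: -6912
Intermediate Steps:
w = -12 (w = -6*2 = -12)
(w*(-24))*(-24) = -12*(-24)*(-24) = 288*(-24) = -6912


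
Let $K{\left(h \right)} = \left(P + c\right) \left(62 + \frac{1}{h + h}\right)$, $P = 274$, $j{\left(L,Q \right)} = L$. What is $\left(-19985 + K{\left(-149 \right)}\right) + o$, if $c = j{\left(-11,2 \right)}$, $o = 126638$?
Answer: $\frac{36641519}{298} \approx 1.2296 \cdot 10^{5}$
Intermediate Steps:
$c = -11$
$K{\left(h \right)} = 16306 + \frac{263}{2 h}$ ($K{\left(h \right)} = \left(274 - 11\right) \left(62 + \frac{1}{h + h}\right) = 263 \left(62 + \frac{1}{2 h}\right) = 16306 + \frac{263}{2 h}$)
$\left(-19985 + K{\left(-149 \right)}\right) + o = \left(-19985 + \left(16306 + \frac{263}{2 \left(-149\right)}\right)\right) + 126638 = \left(-19985 + \left(16306 + \frac{263}{2} \left(- \frac{1}{149}\right)\right)\right) + 126638 = \left(-19985 + \left(16306 - \frac{263}{298}\right)\right) + 126638 = \left(-19985 + \frac{4858925}{298}\right) + 126638 = - \frac{1096605}{298} + 126638 = \frac{36641519}{298}$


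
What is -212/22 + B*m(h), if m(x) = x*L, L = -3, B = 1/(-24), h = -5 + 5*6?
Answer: -573/88 ≈ -6.5114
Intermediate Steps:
h = 25 (h = -5 + 30 = 25)
B = -1/24 ≈ -0.041667
m(x) = -3*x (m(x) = x*(-3) = -3*x)
-212/22 + B*m(h) = -212/22 - (-1)*25/8 = -212/22 - 1/24*(-75) = -1*106/11 + 25/8 = -106/11 + 25/8 = -573/88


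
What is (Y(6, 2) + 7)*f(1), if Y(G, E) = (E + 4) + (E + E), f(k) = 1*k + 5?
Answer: 102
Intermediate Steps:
f(k) = 5 + k (f(k) = k + 5 = 5 + k)
Y(G, E) = 4 + 3*E (Y(G, E) = (4 + E) + 2*E = 4 + 3*E)
(Y(6, 2) + 7)*f(1) = ((4 + 3*2) + 7)*(5 + 1) = ((4 + 6) + 7)*6 = (10 + 7)*6 = 17*6 = 102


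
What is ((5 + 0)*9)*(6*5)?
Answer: 1350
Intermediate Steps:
((5 + 0)*9)*(6*5) = (5*9)*30 = 45*30 = 1350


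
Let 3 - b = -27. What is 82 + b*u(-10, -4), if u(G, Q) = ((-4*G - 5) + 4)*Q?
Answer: -4598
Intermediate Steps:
b = 30 (b = 3 - 1*(-27) = 3 + 27 = 30)
u(G, Q) = Q*(-1 - 4*G) (u(G, Q) = ((-5 - 4*G) + 4)*Q = (-1 - 4*G)*Q = Q*(-1 - 4*G))
82 + b*u(-10, -4) = 82 + 30*(-1*(-4)*(1 + 4*(-10))) = 82 + 30*(-1*(-4)*(1 - 40)) = 82 + 30*(-1*(-4)*(-39)) = 82 + 30*(-156) = 82 - 4680 = -4598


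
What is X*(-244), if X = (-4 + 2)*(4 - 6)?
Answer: -976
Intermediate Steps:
X = 4 (X = -2*(-2) = 4)
X*(-244) = 4*(-244) = -976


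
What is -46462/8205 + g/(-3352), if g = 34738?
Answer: -220382957/13751580 ≈ -16.026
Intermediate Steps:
-46462/8205 + g/(-3352) = -46462/8205 + 34738/(-3352) = -46462*1/8205 + 34738*(-1/3352) = -46462/8205 - 17369/1676 = -220382957/13751580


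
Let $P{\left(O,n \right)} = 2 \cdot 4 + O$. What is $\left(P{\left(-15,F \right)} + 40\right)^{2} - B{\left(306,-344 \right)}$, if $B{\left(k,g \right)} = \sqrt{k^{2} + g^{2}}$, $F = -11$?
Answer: $1089 - 2 \sqrt{52993} \approx 628.6$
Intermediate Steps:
$P{\left(O,n \right)} = 8 + O$
$B{\left(k,g \right)} = \sqrt{g^{2} + k^{2}}$
$\left(P{\left(-15,F \right)} + 40\right)^{2} - B{\left(306,-344 \right)} = \left(\left(8 - 15\right) + 40\right)^{2} - \sqrt{\left(-344\right)^{2} + 306^{2}} = \left(-7 + 40\right)^{2} - \sqrt{118336 + 93636} = 33^{2} - \sqrt{211972} = 1089 - 2 \sqrt{52993}$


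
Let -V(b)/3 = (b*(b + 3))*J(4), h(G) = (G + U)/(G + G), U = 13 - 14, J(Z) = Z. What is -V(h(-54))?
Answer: 20845/972 ≈ 21.445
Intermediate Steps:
U = -1
h(G) = (-1 + G)/(2*G) (h(G) = (G - 1)/(G + G) = (-1 + G)/((2*G)) = (-1 + G)*(1/(2*G)) = (-1 + G)/(2*G))
V(b) = -12*b*(3 + b) (V(b) = -3*b*(b + 3)*4 = -3*b*(3 + b)*4 = -12*b*(3 + b))
-V(h(-54)) = -(-12)*(½)*(-1 - 54)/(-54)*(3 + (½)*(-1 - 54)/(-54)) = -(-12)*(½)*(-1/54)*(-55)*(3 + (½)*(-1/54)*(-55)) = -(-12)*55*(3 + 55/108)/108 = -(-12)*55*379/(108*108) = -1*(-20845/972) = 20845/972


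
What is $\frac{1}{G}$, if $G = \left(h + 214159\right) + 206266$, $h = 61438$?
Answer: $\frac{1}{481863} \approx 2.0753 \cdot 10^{-6}$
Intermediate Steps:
$G = 481863$ ($G = \left(61438 + 214159\right) + 206266 = 275597 + 206266 = 481863$)
$\frac{1}{G} = \frac{1}{481863}$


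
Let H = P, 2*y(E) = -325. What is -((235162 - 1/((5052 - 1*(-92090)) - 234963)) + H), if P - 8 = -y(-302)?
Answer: -64867520967/275642 ≈ -2.3533e+5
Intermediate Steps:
y(E) = -325/2 (y(E) = (½)*(-325) = -325/2)
P = 341/2 (P = 8 - 1*(-325/2) = 8 + 325/2 = 341/2 ≈ 170.50)
H = 341/2 ≈ 170.50
-((235162 - 1/((5052 - 1*(-92090)) - 234963)) + H) = -((235162 - 1/((5052 - 1*(-92090)) - 234963)) + 341/2) = -((235162 - 1/((5052 + 92090) - 234963)) + 341/2) = -((235162 - 1/(97142 - 234963)) + 341/2) = -((235162 - 1/(-137821)) + 341/2) = -((235162 - 1*(-1/137821)) + 341/2) = -((235162 + 1/137821) + 341/2) = -(32410262003/137821 + 341/2) = -1*64867520967/275642 = -64867520967/275642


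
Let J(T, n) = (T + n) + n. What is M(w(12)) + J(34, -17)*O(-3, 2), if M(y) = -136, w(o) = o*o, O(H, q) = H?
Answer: -136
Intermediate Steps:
w(o) = o²
J(T, n) = T + 2*n
M(w(12)) + J(34, -17)*O(-3, 2) = -136 + (34 + 2*(-17))*(-3) = -136 + (34 - 34)*(-3) = -136 + 0*(-3) = -136 + 0 = -136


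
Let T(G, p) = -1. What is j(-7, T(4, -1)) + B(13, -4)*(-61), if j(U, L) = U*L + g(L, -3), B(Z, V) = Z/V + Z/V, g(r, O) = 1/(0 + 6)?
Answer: 1211/3 ≈ 403.67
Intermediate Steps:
g(r, O) = 1/6
B(Z, V) = 2*Z/V
j(U, L) = 1/6 + L*U (j(U, L) = U*L + 1/6 = L*U + 1/6 = 1/6 + L*U)
j(-7, T(4, -1)) + B(13, -4)*(-61) = (1/6 - 1*(-7)) + (2*13/(-4))*(-61) = (1/6 + 7) + (2*13*(-1/4))*(-61) = 43/6 - 13/2*(-61) = 43/6 + 793/2 = 1211/3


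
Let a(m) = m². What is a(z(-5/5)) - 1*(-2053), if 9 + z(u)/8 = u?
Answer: 8453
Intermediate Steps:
z(u) = -72 + 8*u
a(z(-5/5)) - 1*(-2053) = (-72 + 8*(-5/5))² - 1*(-2053) = (-72 + 8*(-5*⅕))² + 2053 = (-72 + 8*(-1))² + 2053 = (-72 - 8)² + 2053 = (-80)² + 2053 = 6400 + 2053 = 8453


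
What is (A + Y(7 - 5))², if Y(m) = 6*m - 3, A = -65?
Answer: 3136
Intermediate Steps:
Y(m) = -3 + 6*m
(A + Y(7 - 5))² = (-65 + (-3 + 6*(7 - 5)))² = (-65 + (-3 + 6*2))² = (-65 + (-3 + 12))² = (-65 + 9)² = (-56)² = 3136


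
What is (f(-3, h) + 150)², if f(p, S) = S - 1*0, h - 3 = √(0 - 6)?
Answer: (153 + I*√6)² ≈ 23403.0 + 749.54*I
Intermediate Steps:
h = 3 + I*√6 (h = 3 + √(0 - 6) = 3 + √(-6) = 3 + I*√6 ≈ 3.0 + 2.4495*I)
f(p, S) = S (f(p, S) = S + 0 = S)
(f(-3, h) + 150)² = ((3 + I*√6) + 150)² = (153 + I*√6)²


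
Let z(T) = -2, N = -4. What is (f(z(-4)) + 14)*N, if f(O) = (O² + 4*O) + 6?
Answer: -64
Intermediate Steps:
f(O) = 6 + O² + 4*O
(f(z(-4)) + 14)*N = ((6 + (-2)² + 4*(-2)) + 14)*(-4) = ((6 + 4 - 8) + 14)*(-4) = (2 + 14)*(-4) = 16*(-4) = -64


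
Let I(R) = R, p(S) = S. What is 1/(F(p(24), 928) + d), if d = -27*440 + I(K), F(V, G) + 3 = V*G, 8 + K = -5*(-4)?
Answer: 1/10401 ≈ 9.6145e-5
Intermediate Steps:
K = 12 (K = -8 - 5*(-4) = -8 + 20 = 12)
F(V, G) = -3 + G*V (F(V, G) = -3 + V*G = -3 + G*V)
d = -11868 (d = -27*440 + 12 = -11880 + 12 = -11868)
1/(F(p(24), 928) + d) = 1/((-3 + 928*24) - 11868) = 1/((-3 + 22272) - 11868) = 1/(22269 - 11868) = 1/10401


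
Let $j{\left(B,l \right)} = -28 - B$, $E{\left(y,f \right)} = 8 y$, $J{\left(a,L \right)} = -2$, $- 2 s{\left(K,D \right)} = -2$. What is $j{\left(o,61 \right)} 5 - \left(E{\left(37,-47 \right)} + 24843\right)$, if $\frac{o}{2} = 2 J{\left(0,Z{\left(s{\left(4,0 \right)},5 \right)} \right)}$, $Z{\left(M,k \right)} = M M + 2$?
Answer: $-25239$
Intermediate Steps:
$s{\left(K,D \right)} = 1$ ($s{\left(K,D \right)} = \left(- \frac{1}{2}\right) \left(-2\right) = 1$)
$Z{\left(M,k \right)} = 2 + M^{2}$ ($Z{\left(M,k \right)} = M^{2} + 2 = 2 + M^{2}$)
$o = -8$ ($o = 2 \cdot 2 \left(-2\right) = 2 \left(-4\right) = -8$)
$j{\left(o,61 \right)} 5 - \left(E{\left(37,-47 \right)} + 24843\right) = \left(-28 - -8\right) 5 - \left(8 \cdot 37 + 24843\right) = \left(-28 + 8\right) 5 - \left(296 + 24843\right) = \left(-20\right) 5 - 25139 = -100 - 25139 = -25239$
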